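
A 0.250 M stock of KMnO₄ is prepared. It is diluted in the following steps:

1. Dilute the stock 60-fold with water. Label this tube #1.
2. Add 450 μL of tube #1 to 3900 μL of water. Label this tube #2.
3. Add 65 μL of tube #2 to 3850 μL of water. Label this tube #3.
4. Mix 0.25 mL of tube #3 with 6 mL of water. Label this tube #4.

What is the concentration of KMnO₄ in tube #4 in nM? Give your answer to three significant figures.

286 nM

Step 1: 60-fold → factor 60
Step 2: 450 μL + 3900 μL = 4350 μL total → factor 4350/450 = 9.6667
Step 3: 65 μL + 3850 μL = 3915 μL total → factor 3915/65 = 60.231
Step 4: 0.25 mL + 6 mL = 6.25 mL total → factor 6.25/0.25 = 25
Overall dilution factor = 60 × 9.6667 × 60.231 × 25 = 8.7335 × 10^5
Final = 0.250 M / 8.7335 × 10^5 = 2.863 × 10^-7 M = 286 nM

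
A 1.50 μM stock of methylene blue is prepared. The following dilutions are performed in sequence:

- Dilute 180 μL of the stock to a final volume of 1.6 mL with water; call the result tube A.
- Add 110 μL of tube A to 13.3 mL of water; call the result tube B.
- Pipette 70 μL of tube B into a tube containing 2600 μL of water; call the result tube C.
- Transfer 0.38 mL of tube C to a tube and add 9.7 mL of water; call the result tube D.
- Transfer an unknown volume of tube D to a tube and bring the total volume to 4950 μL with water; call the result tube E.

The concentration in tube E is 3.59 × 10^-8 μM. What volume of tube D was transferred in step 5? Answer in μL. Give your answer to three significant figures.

Step 1: 180 μL brought to 1.6 mL → factor 1600/180 = 8.8889
Step 2: 110 μL + 13.3 mL = 13410 μL total → factor 13410/110 = 121.91
Step 3: 70 μL + 2600 μL = 2670 μL total → factor 2670/70 = 38.143
Step 4: 0.38 mL + 9.7 mL = 10.08 mL total → factor 10.08/0.38 = 26.526
Step 5: v brought to 4950 μL → factor = 4950 μL/v
Product of known-step factors = 1.0964 × 10^6
Overall factor = 1.50 μM / (3.59 × 10^-8 μM) = 4.1783 × 10^7
Step-5 factor = 4.1783 × 10^7 / 1.0964 × 10^6 = 38.109
v = 4950 μL / 38.109 = 130 μL

130 μL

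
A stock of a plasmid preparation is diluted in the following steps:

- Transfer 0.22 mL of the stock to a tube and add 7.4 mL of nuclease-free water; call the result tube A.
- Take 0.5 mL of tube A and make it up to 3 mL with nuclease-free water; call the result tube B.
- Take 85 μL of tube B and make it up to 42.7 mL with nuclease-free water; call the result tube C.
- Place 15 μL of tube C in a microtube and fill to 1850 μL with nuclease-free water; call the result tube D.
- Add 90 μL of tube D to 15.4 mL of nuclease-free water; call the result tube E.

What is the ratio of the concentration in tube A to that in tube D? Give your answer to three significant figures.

Step 1: 0.22 mL + 7.4 mL = 7.62 mL total → factor 7.62/0.22 = 34.636
Step 2: 0.5 mL brought to 3 mL → factor 3/0.5 = 6
Step 3: 85 μL brought to 42.7 mL → factor 42700/85 = 502.35
Step 4: 15 μL brought to 1850 μL → factor 1850/15 = 123.33
Dilution factor to tube A = 34.636; to tube D = 1.2876 × 10^7
[tube A]/[tube D] = (factor to tube D)/(factor to tube A) = 1.2876 × 10^7/34.636 = 3.72 × 10^5

3.72 × 10^5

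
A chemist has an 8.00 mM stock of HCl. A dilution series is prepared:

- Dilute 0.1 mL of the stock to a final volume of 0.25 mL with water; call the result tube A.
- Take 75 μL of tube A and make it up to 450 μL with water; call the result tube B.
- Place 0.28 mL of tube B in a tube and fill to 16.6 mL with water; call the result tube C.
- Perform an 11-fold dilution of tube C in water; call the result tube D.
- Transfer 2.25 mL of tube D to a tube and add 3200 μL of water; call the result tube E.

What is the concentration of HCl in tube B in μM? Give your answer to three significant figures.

533 μM

Step 1: 0.1 mL brought to 0.25 mL → factor 0.25/0.1 = 2.5
Step 2: 75 μL brought to 450 μL → factor 450/75 = 6
Dilution factor through tube B = 2.5 × 6 = 15
[tube B] = 8.00 mM / 15 = 0.5333 mM = 533 μM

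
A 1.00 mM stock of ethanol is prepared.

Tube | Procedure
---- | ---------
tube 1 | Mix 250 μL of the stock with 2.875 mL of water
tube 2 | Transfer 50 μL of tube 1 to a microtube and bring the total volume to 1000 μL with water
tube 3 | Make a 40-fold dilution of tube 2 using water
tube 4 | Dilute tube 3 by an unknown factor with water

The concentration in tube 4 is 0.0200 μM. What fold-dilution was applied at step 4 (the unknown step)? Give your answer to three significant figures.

5.00-fold

Step 1: 250 μL + 2.875 mL = 3125 μL total → factor 3125/250 = 12.5
Step 2: 50 μL brought to 1000 μL → factor 1000/50 = 20
Step 3: 40-fold → factor 40
Step 4: unknown factor x
Product of known-step factors = 10000
Overall factor = 1.00 mM / (0.0200 μM) = 50000
x = 50000 / 10000 = 5.00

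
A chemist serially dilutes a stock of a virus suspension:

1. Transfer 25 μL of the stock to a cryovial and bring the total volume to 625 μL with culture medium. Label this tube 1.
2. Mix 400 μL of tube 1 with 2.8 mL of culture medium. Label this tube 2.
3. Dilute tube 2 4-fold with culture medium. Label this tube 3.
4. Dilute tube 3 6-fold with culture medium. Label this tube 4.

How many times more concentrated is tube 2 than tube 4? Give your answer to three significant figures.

24.0

Step 1: 25 μL brought to 625 μL → factor 625/25 = 25
Step 2: 400 μL + 2.8 mL = 3200 μL total → factor 3200/400 = 8
Step 3: 4-fold → factor 4
Step 4: 6-fold → factor 6
Dilution factor to tube 2 = 200; to tube 4 = 4800
[tube 2]/[tube 4] = (factor to tube 4)/(factor to tube 2) = 4800/200 = 24.0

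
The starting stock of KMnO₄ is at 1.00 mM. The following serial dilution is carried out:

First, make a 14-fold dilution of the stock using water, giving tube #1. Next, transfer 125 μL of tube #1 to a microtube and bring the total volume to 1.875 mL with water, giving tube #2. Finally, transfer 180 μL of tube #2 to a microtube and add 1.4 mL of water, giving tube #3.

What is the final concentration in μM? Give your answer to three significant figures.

0.542 μM

Step 1: 14-fold → factor 14
Step 2: 125 μL brought to 1.875 mL → factor 1875/125 = 15
Step 3: 180 μL + 1.4 mL = 1580 μL total → factor 1580/180 = 8.7778
Overall dilution factor = 14 × 15 × 8.7778 = 1843.3
Final = 1.00 mM / 1843.3 = 0.0005425 mM = 0.542 μM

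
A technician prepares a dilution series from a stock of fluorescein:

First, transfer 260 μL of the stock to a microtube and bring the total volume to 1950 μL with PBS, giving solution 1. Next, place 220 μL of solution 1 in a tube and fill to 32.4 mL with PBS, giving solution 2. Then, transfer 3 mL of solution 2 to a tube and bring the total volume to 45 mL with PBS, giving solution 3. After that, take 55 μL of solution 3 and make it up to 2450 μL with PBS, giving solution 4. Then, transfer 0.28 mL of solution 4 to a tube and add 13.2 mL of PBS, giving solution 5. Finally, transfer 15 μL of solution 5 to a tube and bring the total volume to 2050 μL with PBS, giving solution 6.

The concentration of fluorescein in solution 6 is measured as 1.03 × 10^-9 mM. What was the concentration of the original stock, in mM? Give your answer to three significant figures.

5.00 mM

Step 1: 260 μL brought to 1950 μL → factor 1950/260 = 7.5
Step 2: 220 μL brought to 32.4 mL → factor 32400/220 = 147.27
Step 3: 3 mL brought to 45 mL → factor 45/3 = 15
Step 4: 55 μL brought to 2450 μL → factor 2450/55 = 44.545
Step 5: 0.28 mL + 13.2 mL = 13.48 mL total → factor 13.48/0.28 = 48.143
Step 6: 15 μL brought to 2050 μL → factor 2050/15 = 136.67
Overall dilution factor = 7.5 × 147.27 × 15 × 44.545 × 48.143 × 136.67 = 4.8559 × 10^9
Stock = 1.03 × 10^-9 mM × 4.8559 × 10^9 = 5.00 mM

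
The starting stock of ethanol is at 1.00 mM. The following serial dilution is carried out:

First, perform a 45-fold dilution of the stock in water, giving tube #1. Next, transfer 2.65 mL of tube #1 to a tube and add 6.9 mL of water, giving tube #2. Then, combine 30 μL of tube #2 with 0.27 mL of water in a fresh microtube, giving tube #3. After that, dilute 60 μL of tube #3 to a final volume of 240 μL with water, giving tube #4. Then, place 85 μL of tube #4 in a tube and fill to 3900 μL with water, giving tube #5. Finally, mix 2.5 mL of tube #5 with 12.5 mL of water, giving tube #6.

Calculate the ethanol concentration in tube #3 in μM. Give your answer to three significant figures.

Step 1: 45-fold → factor 45
Step 2: 2.65 mL + 6.9 mL = 9.55 mL total → factor 9.55/2.65 = 3.6038
Step 3: 30 μL + 0.27 mL = 300 μL total → factor 300/30 = 10
Dilution factor through tube #3 = 45 × 3.6038 × 10 = 1621.7
[tube #3] = 1.00 mM / 1621.7 = 0.0006166 mM = 0.617 μM

0.617 μM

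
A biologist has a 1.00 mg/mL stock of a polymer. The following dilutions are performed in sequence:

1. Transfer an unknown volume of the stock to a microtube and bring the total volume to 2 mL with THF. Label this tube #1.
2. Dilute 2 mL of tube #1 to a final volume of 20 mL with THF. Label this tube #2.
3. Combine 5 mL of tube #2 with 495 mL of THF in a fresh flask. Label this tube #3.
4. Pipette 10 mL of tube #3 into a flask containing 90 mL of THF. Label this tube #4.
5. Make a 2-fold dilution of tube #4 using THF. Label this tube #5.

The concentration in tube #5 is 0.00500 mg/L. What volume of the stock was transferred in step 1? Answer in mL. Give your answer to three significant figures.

Step 1: v brought to 2 mL → factor = 2 mL/v
Step 2: 2 mL brought to 20 mL → factor 20/2 = 10
Step 3: 5 mL + 495 mL = 500 mL total → factor 500/5 = 100
Step 4: 10 mL + 90 mL = 100 mL total → factor 100/10 = 10
Step 5: 2-fold → factor 2
Product of known-step factors = 20000
Overall factor = 1.00 mg/mL / (0.00500 mg/L) = 2 × 10^5
Step-1 factor = 2 × 10^5 / 20000 = 10
v = 2 mL / 10 = 0.200 mL

0.200 mL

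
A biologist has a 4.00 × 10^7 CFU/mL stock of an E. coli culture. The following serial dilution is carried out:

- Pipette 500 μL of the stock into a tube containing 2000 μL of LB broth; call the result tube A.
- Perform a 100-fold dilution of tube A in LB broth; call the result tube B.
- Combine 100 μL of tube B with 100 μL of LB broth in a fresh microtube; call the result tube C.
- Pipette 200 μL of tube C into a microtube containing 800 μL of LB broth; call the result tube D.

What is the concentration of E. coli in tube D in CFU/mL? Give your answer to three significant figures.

8.00 × 10^3 CFU/mL

Step 1: 500 μL + 2000 μL = 2500 μL total → factor 2500/500 = 5
Step 2: 100-fold → factor 100
Step 3: 100 μL + 100 μL = 200 μL total → factor 200/100 = 2
Step 4: 200 μL + 800 μL = 1000 μL total → factor 1000/200 = 5
Overall dilution factor = 5 × 100 × 2 × 5 = 5000
Final = 4.00 × 10^7 CFU/mL / 5000 = 8.00 × 10^3 CFU/mL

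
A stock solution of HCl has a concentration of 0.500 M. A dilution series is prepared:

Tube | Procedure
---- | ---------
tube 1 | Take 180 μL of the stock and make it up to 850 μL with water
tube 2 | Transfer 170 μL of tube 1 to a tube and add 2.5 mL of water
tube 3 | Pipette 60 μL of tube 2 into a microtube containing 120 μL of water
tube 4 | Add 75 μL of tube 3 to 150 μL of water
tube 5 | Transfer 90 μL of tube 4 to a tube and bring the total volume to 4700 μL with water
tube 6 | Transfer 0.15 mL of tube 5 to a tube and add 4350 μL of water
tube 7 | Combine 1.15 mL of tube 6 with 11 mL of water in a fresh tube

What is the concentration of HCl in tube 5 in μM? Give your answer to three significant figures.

Step 1: 180 μL brought to 850 μL → factor 850/180 = 4.7222
Step 2: 170 μL + 2.5 mL = 2670 μL total → factor 2670/170 = 15.706
Step 3: 60 μL + 120 μL = 180 μL total → factor 180/60 = 3
Step 4: 75 μL + 150 μL = 225 μL total → factor 225/75 = 3
Step 5: 90 μL brought to 4700 μL → factor 4700/90 = 52.222
Dilution factor through tube 5 = 4.7222 × 15.706 × 3 × 3 × 52.222 = 34858
[tube 5] = 0.500 M / 34858 = 1.434 × 10^-5 M = 14.3 μM

14.3 μM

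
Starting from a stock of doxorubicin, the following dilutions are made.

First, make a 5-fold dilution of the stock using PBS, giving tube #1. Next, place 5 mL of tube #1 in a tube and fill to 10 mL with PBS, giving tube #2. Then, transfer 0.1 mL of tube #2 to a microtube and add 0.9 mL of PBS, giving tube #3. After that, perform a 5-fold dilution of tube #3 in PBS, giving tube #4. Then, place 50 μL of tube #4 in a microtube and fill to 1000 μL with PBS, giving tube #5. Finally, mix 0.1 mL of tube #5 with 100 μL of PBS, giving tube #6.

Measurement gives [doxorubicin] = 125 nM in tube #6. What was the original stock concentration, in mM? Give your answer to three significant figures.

2.50 mM

Step 1: 5-fold → factor 5
Step 2: 5 mL brought to 10 mL → factor 10/5 = 2
Step 3: 0.1 mL + 0.9 mL = 1 mL total → factor 1/0.1 = 10
Step 4: 5-fold → factor 5
Step 5: 50 μL brought to 1000 μL → factor 1000/50 = 20
Step 6: 0.1 mL + 100 μL = 0.2 mL total → factor 0.2/0.1 = 2
Overall dilution factor = 5 × 2 × 10 × 5 × 20 × 2 = 20000
Stock = 125 nM × 20000 = 2.500 × 10^6 nM = 2.50 mM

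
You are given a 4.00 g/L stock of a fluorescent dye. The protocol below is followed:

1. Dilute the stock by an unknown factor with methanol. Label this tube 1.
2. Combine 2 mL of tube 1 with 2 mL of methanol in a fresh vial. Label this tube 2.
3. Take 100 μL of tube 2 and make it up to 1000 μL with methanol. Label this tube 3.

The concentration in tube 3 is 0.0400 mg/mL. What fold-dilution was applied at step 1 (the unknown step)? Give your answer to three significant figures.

5.00-fold

Step 1: unknown factor x
Step 2: 2 mL + 2 mL = 4 mL total → factor 4/2 = 2
Step 3: 100 μL brought to 1000 μL → factor 1000/100 = 10
Product of known-step factors = 20
Overall factor = 4.00 g/L / (0.0400 mg/mL) = 100
x = 100 / 20 = 5.00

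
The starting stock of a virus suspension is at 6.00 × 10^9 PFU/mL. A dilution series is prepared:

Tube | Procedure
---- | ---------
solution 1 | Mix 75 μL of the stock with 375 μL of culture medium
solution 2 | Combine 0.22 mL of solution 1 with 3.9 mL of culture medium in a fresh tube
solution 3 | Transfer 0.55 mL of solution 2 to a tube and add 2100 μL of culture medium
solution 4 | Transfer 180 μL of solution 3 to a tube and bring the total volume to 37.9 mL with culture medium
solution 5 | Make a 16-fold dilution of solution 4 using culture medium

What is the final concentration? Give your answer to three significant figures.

3.29 × 10^3 PFU/mL

Step 1: 75 μL + 375 μL = 450 μL total → factor 450/75 = 6
Step 2: 0.22 mL + 3.9 mL = 4.12 mL total → factor 4.12/0.22 = 18.727
Step 3: 0.55 mL + 2100 μL = 2.65 mL total → factor 2.65/0.55 = 4.8182
Step 4: 180 μL brought to 37.9 mL → factor 37900/180 = 210.56
Step 5: 16-fold → factor 16
Overall dilution factor = 6 × 18.727 × 4.8182 × 210.56 × 16 = 1.8239 × 10^6
Final = 6.00 × 10^9 PFU/mL / 1.8239 × 10^6 = 3.29 × 10^3 PFU/mL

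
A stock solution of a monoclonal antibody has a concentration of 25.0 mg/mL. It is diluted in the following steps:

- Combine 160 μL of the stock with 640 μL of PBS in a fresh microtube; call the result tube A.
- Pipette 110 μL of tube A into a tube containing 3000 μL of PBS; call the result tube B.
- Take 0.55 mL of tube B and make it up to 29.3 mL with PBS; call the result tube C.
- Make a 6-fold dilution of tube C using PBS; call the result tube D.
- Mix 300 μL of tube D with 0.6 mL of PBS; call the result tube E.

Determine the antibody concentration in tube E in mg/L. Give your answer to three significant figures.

0.184 mg/L

Step 1: 160 μL + 640 μL = 800 μL total → factor 800/160 = 5
Step 2: 110 μL + 3000 μL = 3110 μL total → factor 3110/110 = 28.273
Step 3: 0.55 mL brought to 29.3 mL → factor 29.3/0.55 = 53.273
Step 4: 6-fold → factor 6
Step 5: 300 μL + 0.6 mL = 900 μL total → factor 900/300 = 3
Overall dilution factor = 5 × 28.273 × 53.273 × 6 × 3 = 1.3555 × 10^5
Final = 25.0 mg/mL / 1.3555 × 10^5 = 0.0001844 mg/mL = 0.184 mg/L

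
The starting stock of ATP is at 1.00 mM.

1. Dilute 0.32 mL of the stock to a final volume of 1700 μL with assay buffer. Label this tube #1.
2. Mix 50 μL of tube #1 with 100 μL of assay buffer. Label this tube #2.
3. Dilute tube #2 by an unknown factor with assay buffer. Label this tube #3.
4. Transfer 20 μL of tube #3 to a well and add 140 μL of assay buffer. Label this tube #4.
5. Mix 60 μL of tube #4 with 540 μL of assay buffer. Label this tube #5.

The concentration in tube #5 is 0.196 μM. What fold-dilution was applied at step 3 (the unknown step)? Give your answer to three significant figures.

4.00-fold

Step 1: 0.32 mL brought to 1700 μL → factor 1.7/0.32 = 5.3125
Step 2: 50 μL + 100 μL = 150 μL total → factor 150/50 = 3
Step 3: unknown factor x
Step 4: 20 μL + 140 μL = 160 μL total → factor 160/20 = 8
Step 5: 60 μL + 540 μL = 600 μL total → factor 600/60 = 10
Product of known-step factors = 1275
Overall factor = 1.00 mM / (0.196 μM) = 5102
x = 5102 / 1275 = 4.00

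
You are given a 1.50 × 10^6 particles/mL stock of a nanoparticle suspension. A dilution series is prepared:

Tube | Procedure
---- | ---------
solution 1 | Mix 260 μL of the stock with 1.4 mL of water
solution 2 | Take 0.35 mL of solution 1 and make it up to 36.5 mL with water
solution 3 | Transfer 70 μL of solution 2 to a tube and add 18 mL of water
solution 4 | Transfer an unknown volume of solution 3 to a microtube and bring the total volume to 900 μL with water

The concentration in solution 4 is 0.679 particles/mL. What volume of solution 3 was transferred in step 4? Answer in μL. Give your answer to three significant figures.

Step 1: 260 μL + 1.4 mL = 1660 μL total → factor 1660/260 = 6.3846
Step 2: 0.35 mL brought to 36.5 mL → factor 36.5/0.35 = 104.29
Step 3: 70 μL + 18 mL = 18070 μL total → factor 18070/70 = 258.14
Step 4: v brought to 900 μL → factor = 900 μL/v
Product of known-step factors = 1.7188 × 10^5
Overall factor = 1.50 × 10^6 particles/mL / (0.679 particles/mL) = 2.2091 × 10^6
Step-4 factor = 2.2091 × 10^6 / 1.7188 × 10^5 = 12.853
v = 900 μL / 12.853 = 70.0 μL

70.0 μL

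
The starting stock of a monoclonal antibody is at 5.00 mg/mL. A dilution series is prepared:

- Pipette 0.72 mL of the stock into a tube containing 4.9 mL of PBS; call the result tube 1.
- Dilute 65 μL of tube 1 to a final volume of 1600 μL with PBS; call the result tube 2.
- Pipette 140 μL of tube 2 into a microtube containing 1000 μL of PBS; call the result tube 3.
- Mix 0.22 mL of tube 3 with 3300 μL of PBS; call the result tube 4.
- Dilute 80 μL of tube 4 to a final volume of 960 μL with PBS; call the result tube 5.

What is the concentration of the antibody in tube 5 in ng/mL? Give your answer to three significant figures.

16.6 ng/mL

Step 1: 0.72 mL + 4.9 mL = 5.62 mL total → factor 5.62/0.72 = 7.8056
Step 2: 65 μL brought to 1600 μL → factor 1600/65 = 24.615
Step 3: 140 μL + 1000 μL = 1140 μL total → factor 1140/140 = 8.1429
Step 4: 0.22 mL + 3300 μL = 3.52 mL total → factor 3.52/0.22 = 16
Step 5: 80 μL brought to 960 μL → factor 960/80 = 12
Overall dilution factor = 7.8056 × 24.615 × 8.1429 × 16 × 12 = 3.0039 × 10^5
Final = 5.00 mg/mL / 3.0039 × 10^5 = 1.664 × 10^-5 mg/mL = 16.6 ng/mL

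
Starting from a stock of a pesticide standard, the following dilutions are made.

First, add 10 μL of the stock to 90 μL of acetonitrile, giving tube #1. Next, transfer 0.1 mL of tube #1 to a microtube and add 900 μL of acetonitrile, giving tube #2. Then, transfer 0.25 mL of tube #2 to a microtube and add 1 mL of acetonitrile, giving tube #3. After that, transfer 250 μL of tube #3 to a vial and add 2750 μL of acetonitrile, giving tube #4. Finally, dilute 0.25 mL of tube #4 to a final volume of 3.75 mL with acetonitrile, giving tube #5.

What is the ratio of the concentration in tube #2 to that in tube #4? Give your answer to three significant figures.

60.0

Step 1: 10 μL + 90 μL = 100 μL total → factor 100/10 = 10
Step 2: 0.1 mL + 900 μL = 1 mL total → factor 1/0.1 = 10
Step 3: 0.25 mL + 1 mL = 1.25 mL total → factor 1.25/0.25 = 5
Step 4: 250 μL + 2750 μL = 3000 μL total → factor 3000/250 = 12
Dilution factor to tube #2 = 100; to tube #4 = 6000
[tube #2]/[tube #4] = (factor to tube #4)/(factor to tube #2) = 6000/100 = 60.0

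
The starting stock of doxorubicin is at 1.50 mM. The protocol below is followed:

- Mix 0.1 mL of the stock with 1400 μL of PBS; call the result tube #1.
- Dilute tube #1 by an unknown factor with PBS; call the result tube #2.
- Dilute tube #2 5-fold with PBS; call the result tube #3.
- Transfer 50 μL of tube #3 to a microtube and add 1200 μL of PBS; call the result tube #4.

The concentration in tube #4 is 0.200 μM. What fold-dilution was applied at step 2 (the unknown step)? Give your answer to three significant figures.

Step 1: 0.1 mL + 1400 μL = 1.5 mL total → factor 1.5/0.1 = 15
Step 2: unknown factor x
Step 3: 5-fold → factor 5
Step 4: 50 μL + 1200 μL = 1250 μL total → factor 1250/50 = 25
Product of known-step factors = 1875
Overall factor = 1.50 mM / (0.200 μM) = 7500
x = 7500 / 1875 = 4.00

4.00-fold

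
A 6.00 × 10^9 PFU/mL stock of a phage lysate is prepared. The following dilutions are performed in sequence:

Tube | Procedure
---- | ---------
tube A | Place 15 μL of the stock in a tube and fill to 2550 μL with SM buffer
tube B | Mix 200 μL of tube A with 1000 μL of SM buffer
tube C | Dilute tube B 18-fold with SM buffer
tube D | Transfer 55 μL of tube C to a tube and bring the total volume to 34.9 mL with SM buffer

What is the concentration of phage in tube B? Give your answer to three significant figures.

Step 1: 15 μL brought to 2550 μL → factor 2550/15 = 170
Step 2: 200 μL + 1000 μL = 1200 μL total → factor 1200/200 = 6
Dilution factor through tube B = 170 × 6 = 1020
[tube B] = 6.00 × 10^9 PFU/mL / 1020 = 5.88 × 10^6 PFU/mL

5.88 × 10^6 PFU/mL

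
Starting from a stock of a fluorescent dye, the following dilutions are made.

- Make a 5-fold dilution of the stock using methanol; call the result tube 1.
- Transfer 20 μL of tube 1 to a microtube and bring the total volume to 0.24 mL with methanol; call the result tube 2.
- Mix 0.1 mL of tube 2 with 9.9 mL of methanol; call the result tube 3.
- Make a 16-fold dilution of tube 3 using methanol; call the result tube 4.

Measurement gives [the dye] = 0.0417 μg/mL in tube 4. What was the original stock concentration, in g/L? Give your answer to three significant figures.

4.00 g/L

Step 1: 5-fold → factor 5
Step 2: 20 μL brought to 0.24 mL → factor 240/20 = 12
Step 3: 0.1 mL + 9.9 mL = 10 mL total → factor 10/0.1 = 100
Step 4: 16-fold → factor 16
Overall dilution factor = 5 × 12 × 100 × 16 = 96000
Stock = 0.0417 μg/mL × 96000 = 4003 μg/mL = 4.00 g/L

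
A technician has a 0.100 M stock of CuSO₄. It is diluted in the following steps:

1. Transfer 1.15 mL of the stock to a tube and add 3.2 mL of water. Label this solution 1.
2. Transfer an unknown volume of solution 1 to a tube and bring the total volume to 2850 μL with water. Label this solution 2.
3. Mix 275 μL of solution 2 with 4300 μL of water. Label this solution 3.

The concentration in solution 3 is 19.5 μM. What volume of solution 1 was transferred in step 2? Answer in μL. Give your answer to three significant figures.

Step 1: 1.15 mL + 3.2 mL = 4.35 mL total → factor 4.35/1.15 = 3.7826
Step 2: v brought to 2850 μL → factor = 2850 μL/v
Step 3: 275 μL + 4300 μL = 4575 μL total → factor 4575/275 = 16.636
Product of known-step factors = 62.929
Overall factor = 0.100 M / (19.5 μM) = 5128.2
Step-2 factor = 5128.2 / 62.929 = 81.492
v = 2850 μL / 81.492 = 35.0 μL

35.0 μL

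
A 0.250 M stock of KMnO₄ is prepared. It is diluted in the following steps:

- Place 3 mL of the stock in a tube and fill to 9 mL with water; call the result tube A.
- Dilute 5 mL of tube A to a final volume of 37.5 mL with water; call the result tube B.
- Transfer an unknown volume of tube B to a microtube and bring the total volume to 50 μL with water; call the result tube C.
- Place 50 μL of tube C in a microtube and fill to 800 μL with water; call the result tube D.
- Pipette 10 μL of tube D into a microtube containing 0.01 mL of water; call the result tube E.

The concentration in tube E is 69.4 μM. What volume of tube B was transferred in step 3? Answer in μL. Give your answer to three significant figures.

9.99 μL

Step 1: 3 mL brought to 9 mL → factor 9/3 = 3
Step 2: 5 mL brought to 37.5 mL → factor 37.5/5 = 7.5
Step 3: v brought to 50 μL → factor = 50 μL/v
Step 4: 50 μL brought to 800 μL → factor 800/50 = 16
Step 5: 10 μL + 0.01 mL = 20 μL total → factor 20/10 = 2
Product of known-step factors = 720
Overall factor = 0.250 M / (69.4 μM) = 3602.3
Step-3 factor = 3602.3 / 720 = 5.0032
v = 50 μL / 5.0032 = 9.99 μL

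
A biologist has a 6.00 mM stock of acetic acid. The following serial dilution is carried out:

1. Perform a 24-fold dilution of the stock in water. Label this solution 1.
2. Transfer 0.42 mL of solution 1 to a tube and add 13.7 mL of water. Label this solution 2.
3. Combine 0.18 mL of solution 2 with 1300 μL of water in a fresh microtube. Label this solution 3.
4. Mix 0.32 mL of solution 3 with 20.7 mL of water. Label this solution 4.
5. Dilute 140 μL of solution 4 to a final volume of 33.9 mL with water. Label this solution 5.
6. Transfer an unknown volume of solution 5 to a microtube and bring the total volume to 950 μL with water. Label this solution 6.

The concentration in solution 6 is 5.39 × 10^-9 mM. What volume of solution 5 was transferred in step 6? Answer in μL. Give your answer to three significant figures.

90.1 μL

Step 1: 24-fold → factor 24
Step 2: 0.42 mL + 13.7 mL = 14.12 mL total → factor 14.12/0.42 = 33.619
Step 3: 0.18 mL + 1300 μL = 1.48 mL total → factor 1.48/0.18 = 8.2222
Step 4: 0.32 mL + 20.7 mL = 21.02 mL total → factor 21.02/0.32 = 65.688
Step 5: 140 μL brought to 33.9 mL → factor 33900/140 = 242.14
Step 6: v brought to 950 μL → factor = 950 μL/v
Product of known-step factors = 1.0552 × 10^8
Overall factor = 6.00 mM / (5.39 × 10^-9 mM) = 1.1132 × 10^9
Step-6 factor = 1.1132 × 10^9 / 1.0552 × 10^8 = 10.549
v = 950 μL / 10.549 = 90.1 μL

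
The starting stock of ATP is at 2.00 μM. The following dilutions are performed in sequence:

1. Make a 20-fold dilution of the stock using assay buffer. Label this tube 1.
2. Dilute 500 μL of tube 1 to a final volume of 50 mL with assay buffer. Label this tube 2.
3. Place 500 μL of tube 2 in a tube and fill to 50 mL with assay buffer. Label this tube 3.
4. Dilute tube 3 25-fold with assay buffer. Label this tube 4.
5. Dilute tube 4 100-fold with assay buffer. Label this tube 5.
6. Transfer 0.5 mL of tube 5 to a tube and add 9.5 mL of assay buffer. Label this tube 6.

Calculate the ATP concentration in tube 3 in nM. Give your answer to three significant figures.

Step 1: 20-fold → factor 20
Step 2: 500 μL brought to 50 mL → factor 50000/500 = 100
Step 3: 500 μL brought to 50 mL → factor 50000/500 = 100
Dilution factor through tube 3 = 20 × 100 × 100 = 2 × 10^5
[tube 3] = 2.00 μM / 2 × 10^5 = 1.000 × 10^-5 μM = 0.0100 nM

0.0100 nM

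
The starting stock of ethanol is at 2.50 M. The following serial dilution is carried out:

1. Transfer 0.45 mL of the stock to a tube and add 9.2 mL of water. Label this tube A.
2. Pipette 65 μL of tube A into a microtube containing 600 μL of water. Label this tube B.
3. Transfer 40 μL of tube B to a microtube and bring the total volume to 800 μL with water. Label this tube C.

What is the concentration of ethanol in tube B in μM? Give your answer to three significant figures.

1.14 × 10^4 μM

Step 1: 0.45 mL + 9.2 mL = 9.65 mL total → factor 9.65/0.45 = 21.444
Step 2: 65 μL + 600 μL = 665 μL total → factor 665/65 = 10.231
Dilution factor through tube B = 21.444 × 10.231 = 219.39
[tube B] = 2.50 M / 219.39 = 0.01140 M = 1.14 × 10^4 μM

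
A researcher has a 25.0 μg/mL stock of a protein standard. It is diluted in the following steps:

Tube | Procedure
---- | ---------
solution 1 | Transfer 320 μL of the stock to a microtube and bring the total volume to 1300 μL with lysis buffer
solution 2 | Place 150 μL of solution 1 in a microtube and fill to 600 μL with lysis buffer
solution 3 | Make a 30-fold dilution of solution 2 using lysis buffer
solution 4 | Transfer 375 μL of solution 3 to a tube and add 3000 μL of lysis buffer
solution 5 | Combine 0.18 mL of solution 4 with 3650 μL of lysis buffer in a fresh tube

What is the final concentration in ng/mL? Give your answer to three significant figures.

Step 1: 320 μL brought to 1300 μL → factor 1300/320 = 4.0625
Step 2: 150 μL brought to 600 μL → factor 600/150 = 4
Step 3: 30-fold → factor 30
Step 4: 375 μL + 3000 μL = 3375 μL total → factor 3375/375 = 9
Step 5: 0.18 mL + 3650 μL = 3.83 mL total → factor 3.83/0.18 = 21.278
Overall dilution factor = 4.0625 × 4 × 30 × 9 × 21.278 = 93356
Final = 25.0 μg/mL / 93356 = 0.0002678 μg/mL = 0.268 ng/mL

0.268 ng/mL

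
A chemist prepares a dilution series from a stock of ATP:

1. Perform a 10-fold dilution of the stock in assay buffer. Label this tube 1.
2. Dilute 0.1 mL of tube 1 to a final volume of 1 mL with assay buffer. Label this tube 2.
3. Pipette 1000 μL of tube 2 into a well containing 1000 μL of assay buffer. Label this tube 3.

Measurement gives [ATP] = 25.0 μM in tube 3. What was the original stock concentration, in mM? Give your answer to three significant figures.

5.00 mM

Step 1: 10-fold → factor 10
Step 2: 0.1 mL brought to 1 mL → factor 1/0.1 = 10
Step 3: 1000 μL + 1000 μL = 2000 μL total → factor 2000/1000 = 2
Overall dilution factor = 10 × 10 × 2 = 200
Stock = 25.0 μM × 200 = 5000 μM = 5.00 mM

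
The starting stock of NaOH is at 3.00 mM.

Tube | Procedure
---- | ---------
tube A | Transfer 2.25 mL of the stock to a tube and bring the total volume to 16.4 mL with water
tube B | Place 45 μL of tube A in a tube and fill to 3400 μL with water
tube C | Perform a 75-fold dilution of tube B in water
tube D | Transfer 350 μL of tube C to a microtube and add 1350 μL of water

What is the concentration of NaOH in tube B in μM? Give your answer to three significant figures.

5.45 μM

Step 1: 2.25 mL brought to 16.4 mL → factor 16.4/2.25 = 7.2889
Step 2: 45 μL brought to 3400 μL → factor 3400/45 = 75.556
Dilution factor through tube B = 7.2889 × 75.556 = 550.72
[tube B] = 3.00 mM / 550.72 = 0.005447 mM = 5.45 μM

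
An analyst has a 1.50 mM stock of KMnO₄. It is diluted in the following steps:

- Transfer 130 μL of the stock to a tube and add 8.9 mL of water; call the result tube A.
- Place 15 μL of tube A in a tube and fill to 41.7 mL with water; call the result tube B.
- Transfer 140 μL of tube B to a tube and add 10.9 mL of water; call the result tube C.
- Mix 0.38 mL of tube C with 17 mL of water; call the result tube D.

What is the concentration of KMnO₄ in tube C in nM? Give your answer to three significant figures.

0.0985 nM

Step 1: 130 μL + 8.9 mL = 9030 μL total → factor 9030/130 = 69.462
Step 2: 15 μL brought to 41.7 mL → factor 41700/15 = 2780
Step 3: 140 μL + 10.9 mL = 11040 μL total → factor 11040/140 = 78.857
Dilution factor through tube C = 69.462 × 2780 × 78.857 = 1.5228 × 10^7
[tube C] = 1.50 mM / 1.5228 × 10^7 = 9.851 × 10^-8 mM = 0.0985 nM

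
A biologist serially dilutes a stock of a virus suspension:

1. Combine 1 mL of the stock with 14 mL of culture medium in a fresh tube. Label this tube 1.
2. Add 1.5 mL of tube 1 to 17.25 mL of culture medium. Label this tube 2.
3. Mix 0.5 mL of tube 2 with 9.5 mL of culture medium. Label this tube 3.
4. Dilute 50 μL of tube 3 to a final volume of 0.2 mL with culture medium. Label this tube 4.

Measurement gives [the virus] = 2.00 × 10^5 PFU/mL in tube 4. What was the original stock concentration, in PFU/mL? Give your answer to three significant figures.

3.00 × 10^9 PFU/mL

Step 1: 1 mL + 14 mL = 15 mL total → factor 15/1 = 15
Step 2: 1.5 mL + 17.25 mL = 18.75 mL total → factor 18.75/1.5 = 12.5
Step 3: 0.5 mL + 9.5 mL = 10 mL total → factor 10/0.5 = 20
Step 4: 50 μL brought to 0.2 mL → factor 200/50 = 4
Overall dilution factor = 15 × 12.5 × 20 × 4 = 15000
Stock = 2.00 × 10^5 PFU/mL × 15000 = 3.00 × 10^9 PFU/mL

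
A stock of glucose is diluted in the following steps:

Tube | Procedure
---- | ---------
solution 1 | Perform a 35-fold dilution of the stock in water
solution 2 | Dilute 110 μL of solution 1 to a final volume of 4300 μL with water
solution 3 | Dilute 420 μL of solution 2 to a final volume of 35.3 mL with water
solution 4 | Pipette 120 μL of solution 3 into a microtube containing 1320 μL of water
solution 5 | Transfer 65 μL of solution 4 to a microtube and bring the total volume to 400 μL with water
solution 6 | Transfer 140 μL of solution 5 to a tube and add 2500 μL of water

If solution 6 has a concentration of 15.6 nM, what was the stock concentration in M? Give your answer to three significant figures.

2.50 M

Step 1: 35-fold → factor 35
Step 2: 110 μL brought to 4300 μL → factor 4300/110 = 39.091
Step 3: 420 μL brought to 35.3 mL → factor 35300/420 = 84.048
Step 4: 120 μL + 1320 μL = 1440 μL total → factor 1440/120 = 12
Step 5: 65 μL brought to 400 μL → factor 400/65 = 6.1538
Step 6: 140 μL + 2500 μL = 2640 μL total → factor 2640/140 = 18.857
Overall dilution factor = 35 × 39.091 × 84.048 × 12 × 6.1538 × 18.857 = 1.6013 × 10^8
Stock = 15.6 nM × 1.6013 × 10^8 = 2.498 × 10^9 nM = 2.50 M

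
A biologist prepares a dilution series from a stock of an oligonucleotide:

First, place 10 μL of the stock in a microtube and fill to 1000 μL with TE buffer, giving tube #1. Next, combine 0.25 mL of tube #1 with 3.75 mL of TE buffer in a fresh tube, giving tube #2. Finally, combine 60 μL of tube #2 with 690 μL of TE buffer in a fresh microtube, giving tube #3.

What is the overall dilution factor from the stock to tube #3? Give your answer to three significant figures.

2.00 × 10^4

Step 1: 10 μL brought to 1000 μL → factor 1000/10 = 100
Step 2: 0.25 mL + 3.75 mL = 4 mL total → factor 4/0.25 = 16
Step 3: 60 μL + 690 μL = 750 μL total → factor 750/60 = 12.5
Overall dilution factor = 100 × 16 × 12.5 = 20000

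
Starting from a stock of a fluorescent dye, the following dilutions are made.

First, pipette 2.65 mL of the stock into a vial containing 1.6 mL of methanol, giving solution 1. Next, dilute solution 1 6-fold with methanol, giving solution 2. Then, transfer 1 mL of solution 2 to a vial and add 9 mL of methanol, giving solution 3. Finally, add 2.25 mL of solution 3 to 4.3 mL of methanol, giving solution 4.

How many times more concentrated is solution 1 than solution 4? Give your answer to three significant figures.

Step 1: 2.65 mL + 1.6 mL = 4.25 mL total → factor 4.25/2.65 = 1.6038
Step 2: 6-fold → factor 6
Step 3: 1 mL + 9 mL = 10 mL total → factor 10/1 = 10
Step 4: 2.25 mL + 4.3 mL = 6.55 mL total → factor 6.55/2.25 = 2.9111
Dilution factor to solution 1 = 1.6038; to solution 4 = 280.13
[solution 1]/[solution 4] = (factor to solution 4)/(factor to solution 1) = 280.13/1.6038 = 175

175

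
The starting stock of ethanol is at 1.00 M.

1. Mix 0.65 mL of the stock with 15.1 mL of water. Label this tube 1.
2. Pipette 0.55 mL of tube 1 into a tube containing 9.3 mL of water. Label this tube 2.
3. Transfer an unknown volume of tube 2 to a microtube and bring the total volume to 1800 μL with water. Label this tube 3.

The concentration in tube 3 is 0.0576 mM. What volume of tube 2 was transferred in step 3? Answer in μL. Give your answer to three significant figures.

45.0 μL

Step 1: 0.65 mL + 15.1 mL = 15.75 mL total → factor 15.75/0.65 = 24.231
Step 2: 0.55 mL + 9.3 mL = 9.85 mL total → factor 9.85/0.55 = 17.909
Step 3: v brought to 1800 μL → factor = 1800 μL/v
Product of known-step factors = 433.95
Overall factor = 1.00 M / (0.0576 mM) = 17361
Step-3 factor = 17361 / 433.95 = 40.007
v = 1800 μL / 40.007 = 45.0 μL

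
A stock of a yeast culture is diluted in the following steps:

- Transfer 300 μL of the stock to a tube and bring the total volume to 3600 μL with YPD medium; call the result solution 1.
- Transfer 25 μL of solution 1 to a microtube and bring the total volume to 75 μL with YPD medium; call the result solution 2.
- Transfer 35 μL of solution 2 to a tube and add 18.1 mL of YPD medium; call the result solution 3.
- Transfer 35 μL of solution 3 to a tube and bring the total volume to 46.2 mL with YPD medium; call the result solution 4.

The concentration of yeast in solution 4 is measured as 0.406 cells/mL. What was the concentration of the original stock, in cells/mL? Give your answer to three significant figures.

1.00 × 10^7 cells/mL

Step 1: 300 μL brought to 3600 μL → factor 3600/300 = 12
Step 2: 25 μL brought to 75 μL → factor 75/25 = 3
Step 3: 35 μL + 18.1 mL = 18135 μL total → factor 18135/35 = 518.14
Step 4: 35 μL brought to 46.2 mL → factor 46200/35 = 1320
Overall dilution factor = 12 × 3 × 518.14 × 1320 = 2.4622 × 10^7
Stock = 0.406 cells/mL × 2.4622 × 10^7 = 1.00 × 10^7 cells/mL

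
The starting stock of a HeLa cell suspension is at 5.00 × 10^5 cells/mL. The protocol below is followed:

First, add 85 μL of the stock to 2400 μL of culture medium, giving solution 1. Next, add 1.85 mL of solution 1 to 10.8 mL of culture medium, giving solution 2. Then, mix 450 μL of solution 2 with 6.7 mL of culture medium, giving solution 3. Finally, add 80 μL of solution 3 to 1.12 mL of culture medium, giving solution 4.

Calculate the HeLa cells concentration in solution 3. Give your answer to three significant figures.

Step 1: 85 μL + 2400 μL = 2485 μL total → factor 2485/85 = 29.235
Step 2: 1.85 mL + 10.8 mL = 12.65 mL total → factor 12.65/1.85 = 6.8378
Step 3: 450 μL + 6.7 mL = 7150 μL total → factor 7150/450 = 15.889
Dilution factor through solution 3 = 29.235 × 6.8378 × 15.889 = 3176.3
[solution 3] = 5.00 × 10^5 cells/mL / 3176.3 = 157 cells/mL

157 cells/mL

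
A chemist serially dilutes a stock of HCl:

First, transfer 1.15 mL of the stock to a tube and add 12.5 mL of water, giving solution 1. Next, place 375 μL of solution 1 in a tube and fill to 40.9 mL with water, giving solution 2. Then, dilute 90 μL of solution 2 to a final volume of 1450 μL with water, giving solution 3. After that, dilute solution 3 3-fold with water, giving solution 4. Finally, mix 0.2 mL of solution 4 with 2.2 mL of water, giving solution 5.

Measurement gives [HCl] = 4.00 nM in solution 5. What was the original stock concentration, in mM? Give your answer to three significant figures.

Step 1: 1.15 mL + 12.5 mL = 13.65 mL total → factor 13.65/1.15 = 11.87
Step 2: 375 μL brought to 40.9 mL → factor 40900/375 = 109.07
Step 3: 90 μL brought to 1450 μL → factor 1450/90 = 16.111
Step 4: 3-fold → factor 3
Step 5: 0.2 mL + 2.2 mL = 2.4 mL total → factor 2.4/0.2 = 12
Overall dilution factor = 11.87 × 109.07 × 16.111 × 3 × 12 = 7.5085 × 10^5
Stock = 4.00 nM × 7.5085 × 10^5 = 3.003 × 10^6 nM = 3.00 mM

3.00 mM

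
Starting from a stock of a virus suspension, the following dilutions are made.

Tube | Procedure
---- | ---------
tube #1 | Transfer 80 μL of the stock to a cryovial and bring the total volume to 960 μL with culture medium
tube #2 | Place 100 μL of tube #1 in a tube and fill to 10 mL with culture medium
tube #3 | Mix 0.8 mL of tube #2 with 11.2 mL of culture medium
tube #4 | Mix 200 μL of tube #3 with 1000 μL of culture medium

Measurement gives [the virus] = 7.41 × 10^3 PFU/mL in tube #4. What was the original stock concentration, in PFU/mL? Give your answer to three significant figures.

8.00 × 10^8 PFU/mL

Step 1: 80 μL brought to 960 μL → factor 960/80 = 12
Step 2: 100 μL brought to 10 mL → factor 10000/100 = 100
Step 3: 0.8 mL + 11.2 mL = 12 mL total → factor 12/0.8 = 15
Step 4: 200 μL + 1000 μL = 1200 μL total → factor 1200/200 = 6
Overall dilution factor = 12 × 100 × 15 × 6 = 1.08 × 10^5
Stock = 7.41 × 10^3 PFU/mL × 1.08 × 10^5 = 8.00 × 10^8 PFU/mL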